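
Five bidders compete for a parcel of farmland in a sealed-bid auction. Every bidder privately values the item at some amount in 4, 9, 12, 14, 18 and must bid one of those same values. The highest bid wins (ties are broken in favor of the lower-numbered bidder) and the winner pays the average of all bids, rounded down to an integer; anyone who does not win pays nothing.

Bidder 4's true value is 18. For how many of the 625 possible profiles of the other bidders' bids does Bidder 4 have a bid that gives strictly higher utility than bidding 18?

100

Others bid (4, 4, 4, 4): truth gives 12; bid 9 gives 13 > 12. Violating.
Others bid (4, 4, 4, 9): truth gives 11; bid 9 gives 12 > 11. Violating.
Others bid (4, 4, 4, 12): truth gives 10; bid 12 gives 11 > 10. Violating.
Others bid (4, 4, 9, 4): truth gives 11; bid 12 gives 12 > 11. Violating.
Others bid (4, 4, 4, 14): truth gives 10; no alternative beats it.
Others bid (4, 4, 4, 18): truth gives 9; no alternative beats it.
(Checking all 625 profiles: 100 have a profitable deviation, 525 do not.)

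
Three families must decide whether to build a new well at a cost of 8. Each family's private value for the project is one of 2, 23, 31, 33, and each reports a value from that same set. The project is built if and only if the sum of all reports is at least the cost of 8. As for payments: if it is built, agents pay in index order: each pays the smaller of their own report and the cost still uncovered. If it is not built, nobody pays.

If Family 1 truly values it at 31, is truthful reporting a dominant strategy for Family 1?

Consider the case where Family 2 reports 2 and Family 3 reports 23.
Truthful report 31: project built, pays 8, utility 31 - 8 = 23.
Report 2 instead: project built, pays 2, utility 31 - 2 = 29.
Since 29 > 23, reporting 2 is strictly better here, so truthful reporting is not dominant.

No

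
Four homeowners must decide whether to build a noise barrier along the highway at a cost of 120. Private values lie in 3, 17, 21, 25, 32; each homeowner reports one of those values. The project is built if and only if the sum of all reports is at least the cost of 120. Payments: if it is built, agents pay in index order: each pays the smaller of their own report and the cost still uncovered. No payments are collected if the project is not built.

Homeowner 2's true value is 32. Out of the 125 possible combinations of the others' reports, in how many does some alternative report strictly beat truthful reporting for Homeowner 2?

1

Others report (32, 32, 32): truth gives 0; report 25 gives 7 > 0. Violating.
Others report (3, 3, 3): truth gives 0; no alternative beats it.
Others report (3, 3, 17): truth gives 0; no alternative beats it.
(Checking all 125 profiles: 1 has a profitable deviation, 124 do not.)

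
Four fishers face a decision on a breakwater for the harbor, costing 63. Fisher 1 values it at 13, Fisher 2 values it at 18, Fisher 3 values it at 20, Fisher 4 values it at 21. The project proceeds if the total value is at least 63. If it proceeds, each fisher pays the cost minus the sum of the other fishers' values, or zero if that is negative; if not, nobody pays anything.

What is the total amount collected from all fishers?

36

Total value 72 ≥ cost 63, so it is built.
Fisher 1: others sum to 59; max(0, 63 - 59) = 4.
Fisher 2: others sum to 54; max(0, 63 - 54) = 9.
Fisher 3: others sum to 52; max(0, 63 - 52) = 11.
Fisher 4: others sum to 51; max(0, 63 - 51) = 12.
Total collected = 4 + 9 + 11 + 12 = 36.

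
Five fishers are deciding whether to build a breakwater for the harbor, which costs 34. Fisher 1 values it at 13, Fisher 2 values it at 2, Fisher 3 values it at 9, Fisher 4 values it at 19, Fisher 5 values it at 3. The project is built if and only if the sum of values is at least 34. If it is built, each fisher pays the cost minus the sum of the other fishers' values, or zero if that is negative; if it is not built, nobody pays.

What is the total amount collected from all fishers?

8

Total value 46 ≥ cost 34, so it is built.
Fisher 1: others sum to 33; max(0, 34 - 33) = 1.
Fisher 2: others sum to 44; max(0, 34 - 44) = 0.
Fisher 3: others sum to 37; max(0, 34 - 37) = 0.
Fisher 4: others sum to 27; max(0, 34 - 27) = 7.
Fisher 5: others sum to 43; max(0, 34 - 43) = 0.
Total collected = 1 + 0 + 0 + 7 + 0 = 8.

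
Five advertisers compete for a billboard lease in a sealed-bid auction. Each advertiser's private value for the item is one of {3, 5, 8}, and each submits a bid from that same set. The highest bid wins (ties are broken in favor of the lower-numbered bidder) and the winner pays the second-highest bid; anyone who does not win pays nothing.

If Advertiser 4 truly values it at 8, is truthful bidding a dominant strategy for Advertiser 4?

Yes

Check each profile of the others' bids and compare truth against every alternative bid.
Others bid (3, 3, 5, 3): truth gives 3, best alternative gives 0.
Others bid (3, 3, 5, 5): truth gives 3, best alternative gives 0.
Others bid (3, 5, 3, 3): truth gives 3, best alternative gives 0.
Others bid (3, 5, 3, 5): truth gives 3, best alternative gives 0.
Others bid (3, 5, 5, 3): truth gives 3, best alternative gives 0.
Others bid (3, 5, 5, 5): truth gives 3, best alternative gives 0.
(Remaining 75 profiles checked similarly; truth is weakly best in each.)
In every case the truthful bid is at least as good as any alternative, so it is a dominant strategy.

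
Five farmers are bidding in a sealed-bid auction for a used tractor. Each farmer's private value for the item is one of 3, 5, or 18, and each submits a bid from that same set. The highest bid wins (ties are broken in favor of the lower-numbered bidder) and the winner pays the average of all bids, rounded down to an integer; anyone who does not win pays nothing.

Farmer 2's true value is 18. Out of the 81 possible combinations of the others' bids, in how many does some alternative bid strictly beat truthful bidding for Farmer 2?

8

Others bid (3, 3, 3, 3): truth gives 12; bid 5 gives 15 > 12. Violating.
Others bid (3, 3, 3, 5): truth gives 12; bid 5 gives 15 > 12. Violating.
Others bid (3, 3, 5, 3): truth gives 12; bid 5 gives 15 > 12. Violating.
Others bid (3, 3, 5, 5): truth gives 12; bid 5 gives 14 > 12. Violating.
Others bid (3, 3, 3, 18): truth gives 9; no alternative beats it.
Others bid (3, 3, 5, 18): truth gives 9; no alternative beats it.
(Checking all 81 profiles: 8 have a profitable deviation, 73 do not.)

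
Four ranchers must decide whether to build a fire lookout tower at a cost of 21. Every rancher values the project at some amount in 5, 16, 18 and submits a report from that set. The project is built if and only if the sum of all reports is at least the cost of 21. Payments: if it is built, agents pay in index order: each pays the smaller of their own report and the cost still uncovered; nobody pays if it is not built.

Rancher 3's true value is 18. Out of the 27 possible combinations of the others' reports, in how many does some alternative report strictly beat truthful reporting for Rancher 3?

Others report (5, 5, 16): truth gives 7; report 5 gives 13 > 7. Violating.
Others report (5, 5, 18): truth gives 7; report 5 gives 13 > 7. Violating.
Others report (5, 5, 5): truth gives 7; no alternative beats it.
Others report (5, 16, 5): truth gives 18; no alternative beats it.
(Checking all 27 profiles: 2 have a profitable deviation, 25 do not.)

2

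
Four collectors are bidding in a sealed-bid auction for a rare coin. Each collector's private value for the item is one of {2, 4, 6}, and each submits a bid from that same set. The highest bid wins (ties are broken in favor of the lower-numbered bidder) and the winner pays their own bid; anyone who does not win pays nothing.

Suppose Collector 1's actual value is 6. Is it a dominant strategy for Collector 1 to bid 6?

No

Consider the case where Collector 2 bids 2, Collector 3 bids 2 and Collector 4 bids 2.
Truthful bid 6: wins, pays 6, utility 6 - 6 = 0.
Bid 2 instead: wins, pays 2, utility 6 - 2 = 4.
Since 4 > 0, bidding 2 is strictly better here, so truthful bidding is not dominant.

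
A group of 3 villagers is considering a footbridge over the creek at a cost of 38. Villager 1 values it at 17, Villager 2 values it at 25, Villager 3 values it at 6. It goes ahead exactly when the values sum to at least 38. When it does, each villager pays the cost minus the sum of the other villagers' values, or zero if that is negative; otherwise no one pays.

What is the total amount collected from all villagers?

Total value 48 ≥ cost 38, so it is built.
Villager 1: others sum to 31; max(0, 38 - 31) = 7.
Villager 2: others sum to 23; max(0, 38 - 23) = 15.
Villager 3: others sum to 42; max(0, 38 - 42) = 0.
Total collected = 7 + 15 + 0 = 22.

22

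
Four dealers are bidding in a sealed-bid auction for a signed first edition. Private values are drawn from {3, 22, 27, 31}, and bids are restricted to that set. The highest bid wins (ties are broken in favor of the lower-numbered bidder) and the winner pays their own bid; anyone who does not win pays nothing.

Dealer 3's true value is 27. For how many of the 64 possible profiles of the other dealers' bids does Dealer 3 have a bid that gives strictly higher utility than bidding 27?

Others bid (3, 3, 3): truth gives 0; bid 22 gives 5 > 0. Violating.
Others bid (3, 3, 22): truth gives 0; bid 22 gives 5 > 0. Violating.
Others bid (3, 3, 27): truth gives 0; no alternative beats it.
Others bid (3, 3, 31): truth gives 0; no alternative beats it.
(Checking all 64 profiles: 2 have a profitable deviation, 62 do not.)

2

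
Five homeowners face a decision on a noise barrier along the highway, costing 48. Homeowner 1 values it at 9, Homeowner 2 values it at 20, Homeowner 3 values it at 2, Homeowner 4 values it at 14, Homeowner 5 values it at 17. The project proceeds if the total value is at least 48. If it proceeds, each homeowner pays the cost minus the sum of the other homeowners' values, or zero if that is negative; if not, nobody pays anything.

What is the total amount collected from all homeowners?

9

Total value 62 ≥ cost 48, so it is built.
Homeowner 1: others sum to 53; max(0, 48 - 53) = 0.
Homeowner 2: others sum to 42; max(0, 48 - 42) = 6.
Homeowner 3: others sum to 60; max(0, 48 - 60) = 0.
Homeowner 4: others sum to 48; max(0, 48 - 48) = 0.
Homeowner 5: others sum to 45; max(0, 48 - 45) = 3.
Total collected = 0 + 6 + 0 + 0 + 3 = 9.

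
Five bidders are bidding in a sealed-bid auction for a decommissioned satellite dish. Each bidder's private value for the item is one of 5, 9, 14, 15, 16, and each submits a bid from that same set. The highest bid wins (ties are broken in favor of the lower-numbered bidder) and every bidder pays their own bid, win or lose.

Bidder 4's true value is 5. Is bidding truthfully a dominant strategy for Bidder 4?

Consider the case where Bidder 1 bids 5, Bidder 2 bids 5, Bidder 3 bids 5 and Bidder 5 bids 5.
Truthful bid 5: loses but pays 5, utility -5.
Bid 9 instead: wins, pays 9, utility 5 - 9 = -4.
Since -4 > -5, bidding 9 is strictly better here, so truthful bidding is not dominant.

No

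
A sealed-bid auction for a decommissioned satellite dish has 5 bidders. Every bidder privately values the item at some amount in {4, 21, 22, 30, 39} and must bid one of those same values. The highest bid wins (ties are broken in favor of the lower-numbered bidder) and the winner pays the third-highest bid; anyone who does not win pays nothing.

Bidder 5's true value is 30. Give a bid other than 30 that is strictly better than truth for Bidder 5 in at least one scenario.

39

Suppose Bidder 1 bids 4, Bidder 2 bids 4, Bidder 3 bids 4 and Bidder 4 bids 30.
Bid 30: loses, pays 0, utility 0.
Bid 39: wins, pays 4, utility 30 - 4 = 26.
So bidding 39 beats truth here (26 > 0).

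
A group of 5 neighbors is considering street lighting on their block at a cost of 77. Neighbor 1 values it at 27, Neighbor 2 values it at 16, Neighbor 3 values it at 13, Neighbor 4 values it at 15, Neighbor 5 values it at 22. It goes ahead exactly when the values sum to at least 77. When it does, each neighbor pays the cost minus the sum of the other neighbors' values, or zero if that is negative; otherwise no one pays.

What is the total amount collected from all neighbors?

17

Total value 93 ≥ cost 77, so it is built.
Neighbor 1: others sum to 66; max(0, 77 - 66) = 11.
Neighbor 2: others sum to 77; max(0, 77 - 77) = 0.
Neighbor 3: others sum to 80; max(0, 77 - 80) = 0.
Neighbor 4: others sum to 78; max(0, 77 - 78) = 0.
Neighbor 5: others sum to 71; max(0, 77 - 71) = 6.
Total collected = 11 + 0 + 0 + 0 + 6 = 17.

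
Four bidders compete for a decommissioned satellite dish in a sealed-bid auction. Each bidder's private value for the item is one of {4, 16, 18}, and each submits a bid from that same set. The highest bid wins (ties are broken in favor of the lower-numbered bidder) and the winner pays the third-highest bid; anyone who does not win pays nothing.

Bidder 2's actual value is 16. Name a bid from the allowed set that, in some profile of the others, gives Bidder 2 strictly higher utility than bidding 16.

18

Suppose Bidder 1 bids 4, Bidder 3 bids 4 and Bidder 4 bids 18.
Bid 16: loses, pays 0, utility 0.
Bid 18: wins, pays 4, utility 16 - 4 = 12.
So bidding 18 beats truth here (12 > 0).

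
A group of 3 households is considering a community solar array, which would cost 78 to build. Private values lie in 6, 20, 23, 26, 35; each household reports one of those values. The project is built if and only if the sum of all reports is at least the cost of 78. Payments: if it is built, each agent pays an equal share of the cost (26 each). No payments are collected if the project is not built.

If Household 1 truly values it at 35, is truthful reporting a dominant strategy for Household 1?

Check each profile of the others' reports and compare truth against every alternative report.
Others report (20, 23): truth gives 9, best alternative gives 0.
Others report (20, 26): truth gives 9, best alternative gives 0.
Others report (23, 20): truth gives 9, best alternative gives 0.
Others report (23, 23): truth gives 9, best alternative gives 0.
Others report (23, 26): truth gives 9, best alternative gives 0.
Others report (26, 20): truth gives 9, best alternative gives 0.
(Remaining 19 profiles checked similarly; truth is weakly best in each.)
In every case the truthful report is at least as good as any alternative, so it is a dominant strategy.

Yes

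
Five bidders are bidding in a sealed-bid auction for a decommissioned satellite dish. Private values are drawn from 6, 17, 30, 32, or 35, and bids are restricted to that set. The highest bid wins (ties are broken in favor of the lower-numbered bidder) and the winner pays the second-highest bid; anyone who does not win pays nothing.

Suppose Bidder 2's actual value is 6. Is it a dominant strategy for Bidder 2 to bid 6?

Yes

Check each profile of the others' bids and compare truth against every alternative bid.
Others bid (6, 6, 6, 17): truth gives 0, best alternative gives -11.
Others bid (6, 6, 17, 6): truth gives 0, best alternative gives -11.
Others bid (6, 6, 17, 17): truth gives 0, best alternative gives -11.
Others bid (6, 17, 6, 6): truth gives 0, best alternative gives -11.
Others bid (6, 17, 6, 17): truth gives 0, best alternative gives -11.
Others bid (6, 17, 17, 6): truth gives 0, best alternative gives -11.
(Remaining 619 profiles checked similarly; truth is weakly best in each.)
In every case the truthful bid is at least as good as any alternative, so it is a dominant strategy.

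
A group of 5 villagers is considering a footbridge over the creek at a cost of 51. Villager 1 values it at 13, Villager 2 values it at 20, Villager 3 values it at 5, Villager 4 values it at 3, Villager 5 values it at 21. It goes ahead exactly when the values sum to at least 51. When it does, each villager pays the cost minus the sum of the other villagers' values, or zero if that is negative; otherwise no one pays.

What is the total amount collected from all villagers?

Total value 62 ≥ cost 51, so it is built.
Villager 1: others sum to 49; max(0, 51 - 49) = 2.
Villager 2: others sum to 42; max(0, 51 - 42) = 9.
Villager 3: others sum to 57; max(0, 51 - 57) = 0.
Villager 4: others sum to 59; max(0, 51 - 59) = 0.
Villager 5: others sum to 41; max(0, 51 - 41) = 10.
Total collected = 2 + 9 + 0 + 0 + 10 = 21.

21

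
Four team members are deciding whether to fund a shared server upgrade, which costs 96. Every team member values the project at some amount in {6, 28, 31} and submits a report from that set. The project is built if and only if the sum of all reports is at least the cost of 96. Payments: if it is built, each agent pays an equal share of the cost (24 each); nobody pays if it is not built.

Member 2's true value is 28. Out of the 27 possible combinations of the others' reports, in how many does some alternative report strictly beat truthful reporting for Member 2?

6

Others report (6, 28, 31): truth gives 0; report 31 gives 4 > 0. Violating.
Others report (6, 31, 28): truth gives 0; report 31 gives 4 > 0. Violating.
Others report (28, 6, 31): truth gives 0; report 31 gives 4 > 0. Violating.
Others report (28, 31, 6): truth gives 0; report 31 gives 4 > 0. Violating.
Others report (6, 6, 6): truth gives 0; no alternative beats it.
Others report (6, 6, 28): truth gives 0; no alternative beats it.
(Checking all 27 profiles: 6 have a profitable deviation, 21 do not.)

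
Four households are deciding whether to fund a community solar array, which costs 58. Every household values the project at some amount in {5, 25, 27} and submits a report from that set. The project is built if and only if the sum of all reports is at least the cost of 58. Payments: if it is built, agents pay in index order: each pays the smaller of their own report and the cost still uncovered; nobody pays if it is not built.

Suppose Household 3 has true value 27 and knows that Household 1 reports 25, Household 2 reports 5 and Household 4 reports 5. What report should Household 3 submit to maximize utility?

Report 5: project not built, utility 0.
Report 25: project built, pays 25, utility 27 - 25 = 2.
Report 27: project built, pays 27, utility 27 - 27 = 0.
The best choice is 25 with utility 2.

25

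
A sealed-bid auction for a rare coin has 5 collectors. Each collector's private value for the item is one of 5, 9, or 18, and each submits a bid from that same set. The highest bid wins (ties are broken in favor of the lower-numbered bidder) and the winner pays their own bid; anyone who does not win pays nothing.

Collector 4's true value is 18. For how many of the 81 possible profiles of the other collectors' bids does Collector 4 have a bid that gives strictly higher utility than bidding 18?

2

Others bid (5, 5, 5, 5): truth gives 0; bid 9 gives 9 > 0. Violating.
Others bid (5, 5, 5, 9): truth gives 0; bid 9 gives 9 > 0. Violating.
Others bid (5, 5, 5, 18): truth gives 0; no alternative beats it.
Others bid (5, 5, 9, 5): truth gives 0; no alternative beats it.
(Checking all 81 profiles: 2 have a profitable deviation, 79 do not.)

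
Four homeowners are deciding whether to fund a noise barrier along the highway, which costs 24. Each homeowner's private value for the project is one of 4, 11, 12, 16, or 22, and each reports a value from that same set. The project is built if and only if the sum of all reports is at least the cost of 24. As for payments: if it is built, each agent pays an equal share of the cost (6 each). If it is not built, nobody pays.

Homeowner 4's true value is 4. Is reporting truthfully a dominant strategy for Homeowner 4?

Check each profile of the others' reports and compare truth against every alternative report.
Others report (4, 4, 11): truth gives 0, best alternative gives -2.
Others report (4, 11, 4): truth gives 0, best alternative gives -2.
Others report (11, 4, 4): truth gives 0, best alternative gives -2.
Others report (4, 4, 12): truth gives -2, best alternative gives -2.
Others report (4, 4, 16): truth gives -2, best alternative gives -2.
Others report (4, 4, 22): truth gives -2, best alternative gives -2.
(Remaining 119 profiles checked similarly; truth is weakly best in each.)
In every case the truthful report is at least as good as any alternative, so it is a dominant strategy.

Yes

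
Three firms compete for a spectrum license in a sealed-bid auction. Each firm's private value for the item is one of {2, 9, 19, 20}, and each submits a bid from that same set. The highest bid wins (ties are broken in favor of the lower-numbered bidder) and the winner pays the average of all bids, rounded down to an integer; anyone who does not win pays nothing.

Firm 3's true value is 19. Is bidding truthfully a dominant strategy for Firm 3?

No

Consider the case where Firm 1 bids 2 and Firm 2 bids 2.
Truthful bid 19: wins, pays 7, utility 19 - 7 = 12.
Bid 9 instead: wins, pays 4, utility 19 - 4 = 15.
Since 15 > 12, bidding 9 is strictly better here, so truthful bidding is not dominant.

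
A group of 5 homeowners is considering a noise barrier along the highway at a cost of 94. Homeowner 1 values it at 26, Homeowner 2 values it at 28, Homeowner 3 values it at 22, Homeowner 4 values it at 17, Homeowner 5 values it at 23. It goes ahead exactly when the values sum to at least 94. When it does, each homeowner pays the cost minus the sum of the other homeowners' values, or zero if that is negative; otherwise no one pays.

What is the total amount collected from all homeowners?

11

Total value 116 ≥ cost 94, so it is built.
Homeowner 1: others sum to 90; max(0, 94 - 90) = 4.
Homeowner 2: others sum to 88; max(0, 94 - 88) = 6.
Homeowner 3: others sum to 94; max(0, 94 - 94) = 0.
Homeowner 4: others sum to 99; max(0, 94 - 99) = 0.
Homeowner 5: others sum to 93; max(0, 94 - 93) = 1.
Total collected = 4 + 6 + 0 + 0 + 1 = 11.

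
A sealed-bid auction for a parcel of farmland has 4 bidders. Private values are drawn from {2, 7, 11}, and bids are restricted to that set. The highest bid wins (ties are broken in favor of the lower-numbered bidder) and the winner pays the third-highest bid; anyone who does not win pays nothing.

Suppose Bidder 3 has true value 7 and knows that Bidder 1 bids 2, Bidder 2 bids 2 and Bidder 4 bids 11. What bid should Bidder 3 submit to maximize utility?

Bid 2: loses, pays 0, utility 0.
Bid 7: loses, pays 0, utility 0.
Bid 11: wins, pays 2, utility 7 - 2 = 5.
The best choice is 11 with utility 5.

11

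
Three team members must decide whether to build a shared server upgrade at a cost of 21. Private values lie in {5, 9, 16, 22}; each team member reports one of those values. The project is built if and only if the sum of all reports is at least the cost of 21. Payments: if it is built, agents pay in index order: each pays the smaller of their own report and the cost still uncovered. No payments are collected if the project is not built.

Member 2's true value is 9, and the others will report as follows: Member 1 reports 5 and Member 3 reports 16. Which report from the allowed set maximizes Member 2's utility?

5

Report 5: project built, pays 5, utility 9 - 5 = 4.
Report 9: project built, pays 9, utility 9 - 9 = 0.
Report 16: project built, pays 16, utility 9 - 16 = -7.
Report 22: project built, pays 16, utility 9 - 16 = -7.
The best choice is 5 with utility 4.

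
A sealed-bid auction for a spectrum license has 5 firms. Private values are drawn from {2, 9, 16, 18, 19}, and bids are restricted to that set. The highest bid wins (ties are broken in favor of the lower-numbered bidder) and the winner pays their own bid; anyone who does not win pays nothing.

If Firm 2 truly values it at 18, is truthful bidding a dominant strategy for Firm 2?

Consider the case where Firm 1 bids 2, Firm 3 bids 2, Firm 4 bids 2 and Firm 5 bids 2.
Truthful bid 18: wins, pays 18, utility 18 - 18 = 0.
Bid 9 instead: wins, pays 9, utility 18 - 9 = 9.
Since 9 > 0, bidding 9 is strictly better here, so truthful bidding is not dominant.

No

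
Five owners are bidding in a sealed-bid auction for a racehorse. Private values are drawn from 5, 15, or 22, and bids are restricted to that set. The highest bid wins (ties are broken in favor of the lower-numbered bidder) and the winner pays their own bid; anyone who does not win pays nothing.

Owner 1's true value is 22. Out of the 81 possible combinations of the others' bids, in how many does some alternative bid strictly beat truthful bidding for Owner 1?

Others bid (5, 5, 5, 5): truth gives 0; bid 5 gives 17 > 0. Violating.
Others bid (5, 5, 5, 15): truth gives 0; bid 15 gives 7 > 0. Violating.
Others bid (5, 5, 15, 5): truth gives 0; bid 15 gives 7 > 0. Violating.
Others bid (5, 5, 15, 15): truth gives 0; bid 15 gives 7 > 0. Violating.
Others bid (5, 5, 5, 22): truth gives 0; no alternative beats it.
Others bid (5, 5, 15, 22): truth gives 0; no alternative beats it.
(Checking all 81 profiles: 16 have a profitable deviation, 65 do not.)

16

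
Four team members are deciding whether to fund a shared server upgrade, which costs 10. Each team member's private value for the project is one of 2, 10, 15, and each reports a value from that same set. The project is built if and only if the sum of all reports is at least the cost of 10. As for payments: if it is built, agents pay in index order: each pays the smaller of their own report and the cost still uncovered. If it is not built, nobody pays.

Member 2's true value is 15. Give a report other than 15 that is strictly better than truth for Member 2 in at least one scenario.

2

Suppose Member 1 reports 2, Member 3 reports 2 and Member 4 reports 10.
Report 15: project built, pays 8, utility 15 - 8 = 7.
Report 2: project built, pays 2, utility 15 - 2 = 13.
So reporting 2 beats truth here (13 > 7).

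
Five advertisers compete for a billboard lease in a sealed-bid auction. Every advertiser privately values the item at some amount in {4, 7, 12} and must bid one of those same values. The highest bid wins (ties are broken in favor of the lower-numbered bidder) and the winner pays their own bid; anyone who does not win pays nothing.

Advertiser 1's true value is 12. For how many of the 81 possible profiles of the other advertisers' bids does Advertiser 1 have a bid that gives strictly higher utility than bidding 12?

Others bid (4, 4, 4, 4): truth gives 0; bid 4 gives 8 > 0. Violating.
Others bid (4, 4, 4, 7): truth gives 0; bid 7 gives 5 > 0. Violating.
Others bid (4, 4, 7, 4): truth gives 0; bid 7 gives 5 > 0. Violating.
Others bid (4, 4, 7, 7): truth gives 0; bid 7 gives 5 > 0. Violating.
Others bid (4, 4, 4, 12): truth gives 0; no alternative beats it.
Others bid (4, 4, 7, 12): truth gives 0; no alternative beats it.
(Checking all 81 profiles: 16 have a profitable deviation, 65 do not.)

16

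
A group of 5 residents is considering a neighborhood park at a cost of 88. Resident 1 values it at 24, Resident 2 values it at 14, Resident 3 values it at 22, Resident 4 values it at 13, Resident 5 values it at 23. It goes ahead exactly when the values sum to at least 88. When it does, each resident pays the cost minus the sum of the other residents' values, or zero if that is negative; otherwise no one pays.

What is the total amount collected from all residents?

Total value 96 ≥ cost 88, so it is built.
Resident 1: others sum to 72; max(0, 88 - 72) = 16.
Resident 2: others sum to 82; max(0, 88 - 82) = 6.
Resident 3: others sum to 74; max(0, 88 - 74) = 14.
Resident 4: others sum to 83; max(0, 88 - 83) = 5.
Resident 5: others sum to 73; max(0, 88 - 73) = 15.
Total collected = 16 + 6 + 14 + 5 + 15 = 56.

56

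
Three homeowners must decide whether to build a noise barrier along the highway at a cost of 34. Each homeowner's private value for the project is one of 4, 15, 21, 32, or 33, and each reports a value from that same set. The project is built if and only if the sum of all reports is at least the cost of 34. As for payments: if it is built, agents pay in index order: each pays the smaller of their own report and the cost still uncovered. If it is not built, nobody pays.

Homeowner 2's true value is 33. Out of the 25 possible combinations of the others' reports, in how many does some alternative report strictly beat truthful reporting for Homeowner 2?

13

Others report (4, 15): truth gives 3; report 15 gives 18 > 3. Violating.
Others report (4, 21): truth gives 3; report 15 gives 18 > 3. Violating.
Others report (4, 32): truth gives 3; report 4 gives 29 > 3. Violating.
Others report (4, 33): truth gives 3; report 4 gives 29 > 3. Violating.
Others report (4, 4): truth gives 3; no alternative beats it.
Others report (21, 4): truth gives 20; no alternative beats it.
(Checking all 25 profiles: 13 have a profitable deviation, 12 do not.)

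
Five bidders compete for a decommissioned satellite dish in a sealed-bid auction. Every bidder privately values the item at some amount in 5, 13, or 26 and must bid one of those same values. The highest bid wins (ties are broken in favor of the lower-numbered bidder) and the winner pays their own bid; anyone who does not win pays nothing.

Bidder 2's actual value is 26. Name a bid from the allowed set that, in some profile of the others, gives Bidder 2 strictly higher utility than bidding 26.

Suppose Bidder 1 bids 5, Bidder 3 bids 5, Bidder 4 bids 5 and Bidder 5 bids 5.
Bid 26: wins, pays 26, utility 26 - 26 = 0.
Bid 13: wins, pays 13, utility 26 - 13 = 13.
So bidding 13 beats truth here (13 > 0).

13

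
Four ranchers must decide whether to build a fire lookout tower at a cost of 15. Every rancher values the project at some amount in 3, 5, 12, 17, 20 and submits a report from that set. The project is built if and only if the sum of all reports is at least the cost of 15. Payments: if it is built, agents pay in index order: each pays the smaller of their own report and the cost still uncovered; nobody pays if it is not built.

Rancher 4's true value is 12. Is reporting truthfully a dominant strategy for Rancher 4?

Yes

Check each profile of the others' reports and compare truth against every alternative report.
Others report (3, 3, 12): truth gives 12, best alternative gives 12.
Others report (3, 3, 17): truth gives 12, best alternative gives 12.
Others report (3, 3, 20): truth gives 12, best alternative gives 12.
Others report (3, 5, 12): truth gives 12, best alternative gives 12.
Others report (3, 5, 17): truth gives 12, best alternative gives 12.
Others report (3, 5, 20): truth gives 12, best alternative gives 12.
(Remaining 119 profiles checked similarly; truth is weakly best in each.)
In every case the truthful report is at least as good as any alternative, so it is a dominant strategy.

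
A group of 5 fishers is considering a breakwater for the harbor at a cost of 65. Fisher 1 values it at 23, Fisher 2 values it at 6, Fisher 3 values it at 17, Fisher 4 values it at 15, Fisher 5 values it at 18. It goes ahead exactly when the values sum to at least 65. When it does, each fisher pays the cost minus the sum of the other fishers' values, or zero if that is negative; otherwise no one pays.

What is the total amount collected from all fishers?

17

Total value 79 ≥ cost 65, so it is built.
Fisher 1: others sum to 56; max(0, 65 - 56) = 9.
Fisher 2: others sum to 73; max(0, 65 - 73) = 0.
Fisher 3: others sum to 62; max(0, 65 - 62) = 3.
Fisher 4: others sum to 64; max(0, 65 - 64) = 1.
Fisher 5: others sum to 61; max(0, 65 - 61) = 4.
Total collected = 9 + 0 + 3 + 1 + 4 = 17.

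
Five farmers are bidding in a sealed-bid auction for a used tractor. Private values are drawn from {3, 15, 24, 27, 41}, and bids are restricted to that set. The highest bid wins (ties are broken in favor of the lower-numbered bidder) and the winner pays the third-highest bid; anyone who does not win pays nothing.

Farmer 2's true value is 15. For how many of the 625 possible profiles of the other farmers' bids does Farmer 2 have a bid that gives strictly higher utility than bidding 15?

Others bid (3, 3, 3, 24): truth gives 0; bid 24 gives 12 > 0. Violating.
Others bid (3, 3, 3, 27): truth gives 0; bid 27 gives 12 > 0. Violating.
Others bid (3, 3, 3, 41): truth gives 0; bid 41 gives 12 > 0. Violating.
Others bid (3, 3, 24, 3): truth gives 0; bid 24 gives 12 > 0. Violating.
Others bid (3, 3, 3, 3): truth gives 12; no alternative beats it.
Others bid (3, 3, 3, 15): truth gives 12; no alternative beats it.
(Checking all 625 profiles: 12 have a profitable deviation, 613 do not.)

12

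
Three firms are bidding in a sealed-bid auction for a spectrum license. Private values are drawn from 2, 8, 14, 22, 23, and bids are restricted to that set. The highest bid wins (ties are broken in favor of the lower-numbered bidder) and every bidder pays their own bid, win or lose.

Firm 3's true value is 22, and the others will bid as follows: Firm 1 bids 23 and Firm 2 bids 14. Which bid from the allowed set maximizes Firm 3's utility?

2

Bid 2: loses but pays 2, utility -2.
Bid 8: loses but pays 8, utility -8.
Bid 14: loses but pays 14, utility -14.
Bid 22: loses but pays 22, utility -22.
Bid 23: loses but pays 23, utility -23.
The best choice is 2 with utility -2.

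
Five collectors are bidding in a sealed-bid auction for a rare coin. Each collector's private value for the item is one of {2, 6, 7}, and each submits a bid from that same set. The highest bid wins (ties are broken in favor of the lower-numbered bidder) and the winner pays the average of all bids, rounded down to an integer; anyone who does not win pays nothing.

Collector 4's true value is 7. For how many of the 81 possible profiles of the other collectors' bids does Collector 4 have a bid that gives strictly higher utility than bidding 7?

1

Others bid (2, 2, 2, 2): truth gives 4; bid 6 gives 5 > 4. Violating.
Others bid (2, 2, 2, 6): truth gives 4; no alternative beats it.
Others bid (2, 2, 2, 7): truth gives 3; no alternative beats it.
(Checking all 81 profiles: 1 has a profitable deviation, 80 do not.)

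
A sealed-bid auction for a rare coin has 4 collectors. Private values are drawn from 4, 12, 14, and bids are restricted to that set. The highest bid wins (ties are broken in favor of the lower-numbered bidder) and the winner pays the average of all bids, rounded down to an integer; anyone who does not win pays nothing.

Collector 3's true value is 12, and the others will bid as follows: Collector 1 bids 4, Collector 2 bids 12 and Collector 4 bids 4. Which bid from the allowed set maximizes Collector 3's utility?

Bid 4: loses, pays 0, utility 0.
Bid 12: loses, pays 0, utility 0.
Bid 14: wins, pays 8, utility 12 - 8 = 4.
The best choice is 14 with utility 4.

14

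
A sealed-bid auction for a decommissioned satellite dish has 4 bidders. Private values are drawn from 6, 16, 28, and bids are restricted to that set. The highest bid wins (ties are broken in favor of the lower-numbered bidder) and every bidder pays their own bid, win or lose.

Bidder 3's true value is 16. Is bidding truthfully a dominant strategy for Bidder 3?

Consider the case where Bidder 1 bids 6, Bidder 2 bids 6 and Bidder 4 bids 28.
Truthful bid 16: loses but pays 16, utility -16.
Bid 6 instead: loses but pays 6, utility -6.
Since -6 > -16, bidding 6 is strictly better here, so truthful bidding is not dominant.

No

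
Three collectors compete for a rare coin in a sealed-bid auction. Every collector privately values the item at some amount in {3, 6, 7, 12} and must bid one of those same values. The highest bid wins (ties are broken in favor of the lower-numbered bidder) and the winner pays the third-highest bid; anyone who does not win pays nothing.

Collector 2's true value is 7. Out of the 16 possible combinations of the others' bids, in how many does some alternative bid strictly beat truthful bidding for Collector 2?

Others bid (3, 12): truth gives 0; bid 12 gives 4 > 0. Violating.
Others bid (6, 12): truth gives 0; bid 12 gives 1 > 0. Violating.
Others bid (7, 3): truth gives 0; bid 12 gives 4 > 0. Violating.
Others bid (7, 6): truth gives 0; bid 12 gives 1 > 0. Violating.
Others bid (3, 3): truth gives 4; no alternative beats it.
Others bid (3, 6): truth gives 4; no alternative beats it.
(Checking all 16 profiles: 4 have a profitable deviation, 12 do not.)

4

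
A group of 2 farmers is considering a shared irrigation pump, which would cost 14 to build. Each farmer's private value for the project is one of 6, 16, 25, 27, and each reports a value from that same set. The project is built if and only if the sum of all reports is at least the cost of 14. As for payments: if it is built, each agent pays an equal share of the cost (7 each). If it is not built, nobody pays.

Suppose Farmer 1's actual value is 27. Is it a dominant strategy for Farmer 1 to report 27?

Check each profile of the others' reports and compare truth against every alternative report.
Others report (6): truth gives 20, best alternative gives 20.
Others report (16): truth gives 20, best alternative gives 20.
Others report (25): truth gives 20, best alternative gives 20.
Others report (27): truth gives 20, best alternative gives 20.
In every case the truthful report is at least as good as any alternative, so it is a dominant strategy.

Yes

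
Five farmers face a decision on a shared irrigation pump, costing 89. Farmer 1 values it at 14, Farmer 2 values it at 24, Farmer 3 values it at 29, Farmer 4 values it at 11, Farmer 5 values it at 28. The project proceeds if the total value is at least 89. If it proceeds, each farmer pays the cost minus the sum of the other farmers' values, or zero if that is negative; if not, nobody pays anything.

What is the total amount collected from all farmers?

30

Total value 106 ≥ cost 89, so it is built.
Farmer 1: others sum to 92; max(0, 89 - 92) = 0.
Farmer 2: others sum to 82; max(0, 89 - 82) = 7.
Farmer 3: others sum to 77; max(0, 89 - 77) = 12.
Farmer 4: others sum to 95; max(0, 89 - 95) = 0.
Farmer 5: others sum to 78; max(0, 89 - 78) = 11.
Total collected = 0 + 7 + 12 + 0 + 11 = 30.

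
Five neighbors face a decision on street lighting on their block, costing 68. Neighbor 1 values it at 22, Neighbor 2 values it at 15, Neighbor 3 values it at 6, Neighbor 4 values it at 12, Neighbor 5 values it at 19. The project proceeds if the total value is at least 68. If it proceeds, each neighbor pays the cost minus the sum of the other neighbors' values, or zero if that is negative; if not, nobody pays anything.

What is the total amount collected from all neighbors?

Total value 74 ≥ cost 68, so it is built.
Neighbor 1: others sum to 52; max(0, 68 - 52) = 16.
Neighbor 2: others sum to 59; max(0, 68 - 59) = 9.
Neighbor 3: others sum to 68; max(0, 68 - 68) = 0.
Neighbor 4: others sum to 62; max(0, 68 - 62) = 6.
Neighbor 5: others sum to 55; max(0, 68 - 55) = 13.
Total collected = 16 + 9 + 0 + 6 + 13 = 44.

44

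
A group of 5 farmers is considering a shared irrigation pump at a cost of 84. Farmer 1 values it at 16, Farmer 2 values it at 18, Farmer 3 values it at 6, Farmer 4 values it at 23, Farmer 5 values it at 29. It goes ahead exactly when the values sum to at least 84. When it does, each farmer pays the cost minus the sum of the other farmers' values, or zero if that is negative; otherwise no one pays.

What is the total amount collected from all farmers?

54

Total value 92 ≥ cost 84, so it is built.
Farmer 1: others sum to 76; max(0, 84 - 76) = 8.
Farmer 2: others sum to 74; max(0, 84 - 74) = 10.
Farmer 3: others sum to 86; max(0, 84 - 86) = 0.
Farmer 4: others sum to 69; max(0, 84 - 69) = 15.
Farmer 5: others sum to 63; max(0, 84 - 63) = 21.
Total collected = 8 + 10 + 0 + 15 + 21 = 54.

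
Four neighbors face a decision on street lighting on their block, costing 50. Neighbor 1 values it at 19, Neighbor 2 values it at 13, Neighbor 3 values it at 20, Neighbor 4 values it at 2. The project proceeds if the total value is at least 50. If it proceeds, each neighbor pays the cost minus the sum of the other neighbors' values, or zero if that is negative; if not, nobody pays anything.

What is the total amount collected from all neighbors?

Total value 54 ≥ cost 50, so it is built.
Neighbor 1: others sum to 35; max(0, 50 - 35) = 15.
Neighbor 2: others sum to 41; max(0, 50 - 41) = 9.
Neighbor 3: others sum to 34; max(0, 50 - 34) = 16.
Neighbor 4: others sum to 52; max(0, 50 - 52) = 0.
Total collected = 15 + 9 + 16 + 0 = 40.

40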